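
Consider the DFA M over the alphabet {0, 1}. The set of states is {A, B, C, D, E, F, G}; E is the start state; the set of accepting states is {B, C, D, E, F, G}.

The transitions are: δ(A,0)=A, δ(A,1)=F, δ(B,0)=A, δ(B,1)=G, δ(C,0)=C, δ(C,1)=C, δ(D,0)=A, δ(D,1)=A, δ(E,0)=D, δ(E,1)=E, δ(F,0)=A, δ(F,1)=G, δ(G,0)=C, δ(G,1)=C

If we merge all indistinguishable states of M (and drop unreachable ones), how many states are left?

5

Reachable states from the start: {A,C,D,E,F,G}. Unreachable: {B} — drop them.
Initial partition by acceptance: {C,D,E,F,G} | {A}.
On input 0, block {C,D,E,F,G} splits into {C,E,G} and {D,F}.
Split {C,E,G} by δ(·,0) → {C,G} and {E}.
On input 1, block {D,F} splits into {D} and {F}.
The partition is now stable with 5 blocks: {C,G} | {A} | {D} | {E} | {F}.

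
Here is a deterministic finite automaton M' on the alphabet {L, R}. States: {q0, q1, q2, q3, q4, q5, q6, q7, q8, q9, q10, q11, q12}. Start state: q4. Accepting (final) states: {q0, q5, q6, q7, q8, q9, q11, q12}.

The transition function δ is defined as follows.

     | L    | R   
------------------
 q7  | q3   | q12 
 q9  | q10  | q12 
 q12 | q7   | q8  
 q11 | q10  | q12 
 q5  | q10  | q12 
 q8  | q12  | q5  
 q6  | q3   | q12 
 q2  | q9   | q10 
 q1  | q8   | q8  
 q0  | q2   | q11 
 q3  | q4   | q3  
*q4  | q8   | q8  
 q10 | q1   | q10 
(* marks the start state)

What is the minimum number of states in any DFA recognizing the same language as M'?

Reachable states from the start: {q1,q3,q4,q5,q7,q8,q10,q12}. Unreachable: {q0,q2,q6,q9,q11} — drop them.
P0 = {q5,q7,q8,q12} | {q1,q3,q4,q10}.
On input L, block {q5,q7,q8,q12} splits into {q5,q7} and {q8,q12}.
On input L, block {q1,q3,q4,q10} splits into {q1,q4} and {q3,q10}.
Split {q8,q12} by δ(·,L) → {q8} and {q12}.
The partition is now stable with 5 blocks: {q5,q7} | {q1,q4} | {q8} | {q3,q10} | {q12}.

5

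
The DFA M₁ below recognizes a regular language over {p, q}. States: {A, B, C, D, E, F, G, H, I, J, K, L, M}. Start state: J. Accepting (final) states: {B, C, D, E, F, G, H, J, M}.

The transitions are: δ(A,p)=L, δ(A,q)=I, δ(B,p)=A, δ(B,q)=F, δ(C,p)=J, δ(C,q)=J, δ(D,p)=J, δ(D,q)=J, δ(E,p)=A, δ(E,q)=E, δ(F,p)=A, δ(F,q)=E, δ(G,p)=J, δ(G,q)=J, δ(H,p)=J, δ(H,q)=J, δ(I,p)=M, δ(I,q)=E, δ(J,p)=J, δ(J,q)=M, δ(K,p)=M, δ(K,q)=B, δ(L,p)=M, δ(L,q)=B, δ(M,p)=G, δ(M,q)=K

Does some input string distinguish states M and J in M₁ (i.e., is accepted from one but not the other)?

Yes

Reachable states from the start: {A,B,E,F,G,I,J,K,L,M}. Unreachable: {C,D,H} — drop them.
Initial partition by acceptance: {B,E,F,G,J,M} | {A,I,K,L}.
On input p, block {B,E,F,G,J,M} splits into {B,E,F} and {G,J,M}.
Split {A,I,K,L} by δ(·,p) → {I,K,L} and {A}.
On input q, block {G,J,M} splits into {G,J} and {M}.
Split {G,J} by δ(·,q) → {G} and {J}.
Stable partition: {B,E,F} | {I,K,L} | {G} | {A} | {M} | {J} — 6 equivalence classes.
M and J end up in different blocks, so they are distinguishable. For instance, the string 'q' is accepted from only J.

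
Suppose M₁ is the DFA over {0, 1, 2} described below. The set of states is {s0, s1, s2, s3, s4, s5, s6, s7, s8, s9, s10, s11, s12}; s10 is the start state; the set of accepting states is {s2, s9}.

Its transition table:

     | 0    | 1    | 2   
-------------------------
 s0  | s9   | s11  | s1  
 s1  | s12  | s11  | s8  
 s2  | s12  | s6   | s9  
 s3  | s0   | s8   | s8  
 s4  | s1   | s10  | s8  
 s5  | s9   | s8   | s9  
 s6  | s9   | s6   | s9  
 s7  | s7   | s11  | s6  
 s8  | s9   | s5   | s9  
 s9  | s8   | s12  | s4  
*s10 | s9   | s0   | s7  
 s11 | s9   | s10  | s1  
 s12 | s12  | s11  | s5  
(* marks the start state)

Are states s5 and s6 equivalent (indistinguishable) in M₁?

Yes

States {s2,s3} cannot be reached from the start state, so discard them.
Initial partition by acceptance: {s9} | {s0,s1,s4,s5,s6,s7,s8,s10,s11,s12}.
Split {s0,s1,s4,s5,s6,s7,s8,s10,s11,s12} by δ(·,0) → {s0,s5,s6,s8,s10,s11} and {s1,s4,s7,s12}.
Refine {s0,s5,s6,s8,s10,s11} on symbol 2: members go to different blocks, giving {s0,s10,s11} and {s5,s6,s8}.
The partition is now stable with 4 blocks: {s9} | {s0,s10,s11} | {s1,s4,s7,s12} | {s5,s6,s8}.
s5 and s6 lie in the same block of the stable partition, so they are equivalent — no string distinguishes them.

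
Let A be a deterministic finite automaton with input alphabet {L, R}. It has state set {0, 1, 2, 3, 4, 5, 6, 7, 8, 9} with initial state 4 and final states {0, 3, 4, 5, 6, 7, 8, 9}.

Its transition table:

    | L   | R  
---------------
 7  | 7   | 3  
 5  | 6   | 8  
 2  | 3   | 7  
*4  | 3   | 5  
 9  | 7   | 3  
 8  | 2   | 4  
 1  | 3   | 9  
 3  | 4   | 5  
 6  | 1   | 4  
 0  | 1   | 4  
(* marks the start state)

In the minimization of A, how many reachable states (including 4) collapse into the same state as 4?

First remove the unreachable states {0}; 9 states remain.
P0 = {3,4,5,6,7,8,9} | {1,2}.
On input L, block {3,4,5,6,7,8,9} splits into {3,4,5,7,9} and {6,8}.
Split {3,4,5,7,9} by δ(·,L) → {3,4,7,9} and {5}.
Refine {3,4,7,9} on symbol R: members go to different blocks, giving {3,4} and {7,9}.
No further refinement is possible. Final partition (5 blocks): {3,4} | {1,2} | {6,8} | {5} | {7,9}.
State 4 belongs to the block {3,4}, which has 2 states.

2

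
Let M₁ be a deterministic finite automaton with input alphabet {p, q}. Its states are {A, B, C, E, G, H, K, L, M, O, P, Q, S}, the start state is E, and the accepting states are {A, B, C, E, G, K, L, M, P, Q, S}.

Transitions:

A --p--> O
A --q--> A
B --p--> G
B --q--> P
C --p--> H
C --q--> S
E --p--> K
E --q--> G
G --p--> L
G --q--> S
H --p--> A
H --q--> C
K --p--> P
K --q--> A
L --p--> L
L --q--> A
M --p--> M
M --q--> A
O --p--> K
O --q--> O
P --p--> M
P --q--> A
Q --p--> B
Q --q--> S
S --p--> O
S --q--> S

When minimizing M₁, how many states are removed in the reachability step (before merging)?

4

No path from E leads to B, C, H, Q; the other 9 states are all reachable.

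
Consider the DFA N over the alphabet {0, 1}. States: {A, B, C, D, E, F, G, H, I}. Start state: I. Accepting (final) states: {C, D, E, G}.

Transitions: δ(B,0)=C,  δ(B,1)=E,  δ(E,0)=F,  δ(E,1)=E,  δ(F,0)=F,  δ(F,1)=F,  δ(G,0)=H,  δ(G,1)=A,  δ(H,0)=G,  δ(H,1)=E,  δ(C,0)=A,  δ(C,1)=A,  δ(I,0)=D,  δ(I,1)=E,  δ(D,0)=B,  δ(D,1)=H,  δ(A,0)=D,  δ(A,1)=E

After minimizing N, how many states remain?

4

Initial partition by acceptance: {C,D,E,G} | {A,B,F,H,I}.
Split {C,D,E,G} by δ(·,1) → {C,D,G} and {E}.
Refine {A,B,F,H,I} on symbol 0: members go to different blocks, giving {A,B,H,I} and {F}.
The partition is now stable with 4 blocks: {C,D,G} | {A,B,H,I} | {E} | {F}.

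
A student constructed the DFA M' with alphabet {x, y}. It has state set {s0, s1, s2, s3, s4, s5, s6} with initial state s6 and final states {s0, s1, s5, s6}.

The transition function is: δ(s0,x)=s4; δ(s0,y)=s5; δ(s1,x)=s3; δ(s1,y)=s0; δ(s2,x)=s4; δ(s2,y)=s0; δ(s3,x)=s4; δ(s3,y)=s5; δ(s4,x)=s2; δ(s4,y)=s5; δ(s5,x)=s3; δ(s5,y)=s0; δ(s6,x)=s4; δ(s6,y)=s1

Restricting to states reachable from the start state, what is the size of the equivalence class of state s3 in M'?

Every state is reachable, so we keep all 7.
Initial partition by acceptance: {s0,s1,s5,s6} | {s2,s3,s4}.
Stable partition: {s0,s1,s5,s6} | {s2,s3,s4} — 2 equivalence classes.
The equivalence class containing s3 is {s2,s3,s4}, of size 3.

3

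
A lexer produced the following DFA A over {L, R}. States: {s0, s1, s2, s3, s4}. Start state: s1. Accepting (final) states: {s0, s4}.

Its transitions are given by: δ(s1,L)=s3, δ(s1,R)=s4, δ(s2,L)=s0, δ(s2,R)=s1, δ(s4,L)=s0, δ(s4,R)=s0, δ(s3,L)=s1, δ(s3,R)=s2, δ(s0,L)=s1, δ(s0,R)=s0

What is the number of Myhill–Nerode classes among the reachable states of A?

Every state is reachable, so we keep all 5.
Initial partition by acceptance: {s0,s4} | {s1,s2,s3}.
Refine {s0,s4} on symbol L: members go to different blocks, giving {s0} and {s4}.
Split {s1,s2,s3} by δ(·,L) → {s1,s3} and {s2}.
Refine {s1,s3} on symbol R: members go to different blocks, giving {s1} and {s3}.
No further refinement is possible. Final partition (5 blocks): {s0} | {s1} | {s4} | {s2} | {s3}.

5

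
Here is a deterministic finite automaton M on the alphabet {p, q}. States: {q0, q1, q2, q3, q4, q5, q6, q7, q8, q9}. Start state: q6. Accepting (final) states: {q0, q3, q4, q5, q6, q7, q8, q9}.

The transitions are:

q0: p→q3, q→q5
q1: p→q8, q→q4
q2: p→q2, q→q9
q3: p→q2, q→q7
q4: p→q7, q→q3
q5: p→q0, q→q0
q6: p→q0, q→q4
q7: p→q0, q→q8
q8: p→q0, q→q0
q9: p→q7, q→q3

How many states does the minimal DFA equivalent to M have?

7

First remove the unreachable states {q1}; 9 states remain.
Start with accepting vs non-accepting: {q0,q3,q4,q5,q6,q7,q8,q9} | {q2}.
Split {q0,q3,q4,q5,q6,q7,q8,q9} by δ(·,p) → {q0,q4,q5,q6,q7,q8,q9} and {q3}.
Split {q0,q4,q5,q6,q7,q8,q9} by δ(·,p) → {q4,q5,q6,q7,q8,q9} and {q0}.
Refine {q4,q5,q6,q7,q8,q9} on symbol p: members go to different blocks, giving {q5,q6,q7,q8} and {q4,q9}.
On input q, block {q5,q6,q7,q8} splits into {q5,q8} and {q6} and {q7}.
Stable partition: {q5,q8} | {q2} | {q3} | {q0} | {q4,q9} | {q6} | {q7} — 7 equivalence classes.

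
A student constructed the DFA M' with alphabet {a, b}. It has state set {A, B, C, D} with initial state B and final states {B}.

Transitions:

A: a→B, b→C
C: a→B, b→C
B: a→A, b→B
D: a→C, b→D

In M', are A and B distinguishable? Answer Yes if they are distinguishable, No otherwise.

Reachable states from the start: {A,B,C}. Unreachable: {D} — drop them.
Initial partition by acceptance: {B} | {A,C}.
Stable partition: {B} | {A,C} — 2 equivalence classes.
A and B end up in different blocks, so they are distinguishable. For instance, the string 'ε' is accepted from only B.

Yes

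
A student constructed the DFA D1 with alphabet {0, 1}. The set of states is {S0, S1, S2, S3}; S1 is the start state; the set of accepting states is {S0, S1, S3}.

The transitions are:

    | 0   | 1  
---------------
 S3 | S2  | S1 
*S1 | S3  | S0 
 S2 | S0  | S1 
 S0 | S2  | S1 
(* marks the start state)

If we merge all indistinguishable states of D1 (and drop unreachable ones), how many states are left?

3

Every state is reachable, so we keep all 4.
Start with accepting vs non-accepting: {S0,S1,S3} | {S2}.
On input 0, block {S0,S1,S3} splits into {S0,S3} and {S1}.
No further refinement is possible. Final partition (3 blocks): {S0,S3} | {S2} | {S1}.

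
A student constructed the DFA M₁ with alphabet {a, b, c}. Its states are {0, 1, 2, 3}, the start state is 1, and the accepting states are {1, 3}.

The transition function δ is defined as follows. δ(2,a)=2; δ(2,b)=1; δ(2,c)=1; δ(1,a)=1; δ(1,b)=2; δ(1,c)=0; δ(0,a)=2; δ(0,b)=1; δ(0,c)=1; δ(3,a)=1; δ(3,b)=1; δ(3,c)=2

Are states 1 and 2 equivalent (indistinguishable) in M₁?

No

First remove the unreachable states {3}; 3 states remain.
Start with accepting vs non-accepting: {1} | {0,2}.
Stable partition: {1} | {0,2} — 2 equivalence classes.
1 and 2 end up in different blocks, so they are distinguishable. For instance, the string 'ε' is accepted from only 1.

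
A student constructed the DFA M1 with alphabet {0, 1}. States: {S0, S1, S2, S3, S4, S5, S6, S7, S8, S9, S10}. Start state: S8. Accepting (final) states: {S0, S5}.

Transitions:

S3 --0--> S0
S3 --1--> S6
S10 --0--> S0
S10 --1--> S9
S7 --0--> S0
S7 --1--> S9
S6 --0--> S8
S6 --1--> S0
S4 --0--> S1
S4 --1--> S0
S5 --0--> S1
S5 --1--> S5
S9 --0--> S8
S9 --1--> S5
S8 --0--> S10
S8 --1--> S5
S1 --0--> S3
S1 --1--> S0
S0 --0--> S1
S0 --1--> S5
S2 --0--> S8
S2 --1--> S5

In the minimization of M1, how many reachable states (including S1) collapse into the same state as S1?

2

First remove the unreachable states {S2,S4,S7}; 8 states remain.
Initial partition by acceptance: {S0,S5} | {S1,S3,S6,S8,S9,S10}.
On input 0, block {S1,S3,S6,S8,S9,S10} splits into {S1,S6,S8,S9} and {S3,S10}.
Refine {S1,S6,S8,S9} on symbol 0: members go to different blocks, giving {S1,S8} and {S6,S9}.
No further refinement is possible. Final partition (4 blocks): {S0,S5} | {S1,S8} | {S3,S10} | {S6,S9}.
State S1 belongs to the block {S1,S8}, which has 2 states.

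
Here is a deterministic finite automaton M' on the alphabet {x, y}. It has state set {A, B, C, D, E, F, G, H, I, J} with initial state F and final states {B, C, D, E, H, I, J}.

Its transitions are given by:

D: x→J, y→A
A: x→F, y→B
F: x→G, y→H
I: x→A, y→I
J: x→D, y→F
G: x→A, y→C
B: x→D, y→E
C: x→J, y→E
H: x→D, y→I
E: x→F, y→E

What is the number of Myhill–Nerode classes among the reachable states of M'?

Start with accepting vs non-accepting: {B,C,D,E,H,I,J} | {A,F,G}.
Refine {B,C,D,E,H,I,J} on symbol x: members go to different blocks, giving {B,C,D,H,J} and {E,I}.
Split {B,C,D,H,J} by δ(·,y) → {B,C,H} and {D,J}.
Stable partition: {B,C,H} | {A,F,G} | {E,I} | {D,J} — 4 equivalence classes.

4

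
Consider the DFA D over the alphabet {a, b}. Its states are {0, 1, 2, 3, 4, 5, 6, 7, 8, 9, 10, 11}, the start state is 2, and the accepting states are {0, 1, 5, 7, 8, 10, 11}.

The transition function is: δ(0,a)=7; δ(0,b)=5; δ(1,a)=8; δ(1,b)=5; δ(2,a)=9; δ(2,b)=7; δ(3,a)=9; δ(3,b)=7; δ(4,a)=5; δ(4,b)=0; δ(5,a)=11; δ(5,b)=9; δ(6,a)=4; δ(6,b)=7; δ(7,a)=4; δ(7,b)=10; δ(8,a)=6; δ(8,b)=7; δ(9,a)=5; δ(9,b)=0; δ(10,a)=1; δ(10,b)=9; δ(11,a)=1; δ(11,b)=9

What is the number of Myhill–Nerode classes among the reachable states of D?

First remove the unreachable states {3}; 11 states remain.
Start with accepting vs non-accepting: {0,1,5,7,8,10,11} | {2,4,6,9}.
Refine {0,1,5,7,8,10,11} on symbol a: members go to different blocks, giving {0,1,5,10,11} and {7,8}.
Split {0,1,5,10,11} by δ(·,a) → {5,10,11} and {0,1}.
On input a, block {5,10,11} splits into {10,11} and {5}.
On input a, block {2,4,6,9} splits into {2,6} and {4,9}.
Split {7,8} by δ(·,a) → {7} and {8}.
Split {0,1} by δ(·,a) → {0} and {1}.
The partition is now stable with 8 blocks: {10,11} | {2,6} | {7} | {0} | {5} | {4,9} | {8} | {1}.

8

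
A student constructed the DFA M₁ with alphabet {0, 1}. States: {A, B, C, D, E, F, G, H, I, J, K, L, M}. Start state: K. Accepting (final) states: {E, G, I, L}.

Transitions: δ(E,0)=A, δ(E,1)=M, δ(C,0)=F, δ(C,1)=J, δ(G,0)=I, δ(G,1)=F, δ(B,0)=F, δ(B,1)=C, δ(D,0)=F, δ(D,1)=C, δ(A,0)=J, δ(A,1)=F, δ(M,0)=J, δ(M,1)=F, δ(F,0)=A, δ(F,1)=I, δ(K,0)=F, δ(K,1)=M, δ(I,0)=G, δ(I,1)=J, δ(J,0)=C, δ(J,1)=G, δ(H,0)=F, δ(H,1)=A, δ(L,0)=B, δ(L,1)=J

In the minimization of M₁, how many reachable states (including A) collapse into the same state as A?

First remove the unreachable states {B,D,E,H,L}; 8 states remain.
Start with accepting vs non-accepting: {G,I} | {A,C,F,J,K,M}.
Split {A,C,F,J,K,M} by δ(·,1) → {A,C,K,M} and {F,J}.
On input 1, block {A,C,K,M} splits into {A,C,M} and {K}.
Stable partition: {G,I} | {A,C,M} | {F,J} | {K} — 4 equivalence classes.
The equivalence class containing A is {A,C,M}, of size 3.

3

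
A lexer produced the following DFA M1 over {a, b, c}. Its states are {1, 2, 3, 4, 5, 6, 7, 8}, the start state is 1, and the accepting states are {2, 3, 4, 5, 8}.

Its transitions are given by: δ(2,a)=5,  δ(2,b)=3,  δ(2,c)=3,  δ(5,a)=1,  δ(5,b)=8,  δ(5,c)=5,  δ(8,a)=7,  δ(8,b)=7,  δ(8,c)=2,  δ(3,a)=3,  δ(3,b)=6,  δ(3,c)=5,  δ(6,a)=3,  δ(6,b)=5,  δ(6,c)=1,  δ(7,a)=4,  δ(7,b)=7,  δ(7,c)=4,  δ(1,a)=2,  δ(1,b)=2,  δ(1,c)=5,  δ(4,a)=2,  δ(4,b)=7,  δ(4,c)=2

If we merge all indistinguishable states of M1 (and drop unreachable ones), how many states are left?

8

Start with accepting vs non-accepting: {2,3,4,5,8} | {1,6,7}.
Split {2,3,4,5,8} by δ(·,a) → {2,3,4} and {5,8}.
Refine {2,3,4} on symbol a: members go to different blocks, giving {3,4} and {2}.
On input a, block {3,4} splits into {3} and {4}.
Refine {1,6,7} on symbol a: members go to different blocks, giving {1} and {6} and {7}.
Split {5,8} by δ(·,a) → {5} and {8}.
No further refinement is possible. Final partition (8 blocks): {3} | {1} | {5} | {2} | {4} | {6} | {7} | {8}.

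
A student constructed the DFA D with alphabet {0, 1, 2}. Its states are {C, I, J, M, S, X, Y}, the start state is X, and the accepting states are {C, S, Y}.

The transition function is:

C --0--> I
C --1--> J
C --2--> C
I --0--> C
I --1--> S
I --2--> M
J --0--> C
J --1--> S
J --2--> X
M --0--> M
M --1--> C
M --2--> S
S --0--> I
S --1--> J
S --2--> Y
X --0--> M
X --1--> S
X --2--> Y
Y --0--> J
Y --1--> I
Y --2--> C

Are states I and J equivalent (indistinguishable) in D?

Every state is reachable, so we keep all 7.
Start with accepting vs non-accepting: {C,S,Y} | {I,J,M,X}.
On input 0, block {I,J,M,X} splits into {M,X} and {I,J}.
The partition is now stable with 3 blocks: {C,S,Y} | {M,X} | {I,J}.
I and J lie in the same block of the stable partition, so they are equivalent — no string distinguishes them.

Yes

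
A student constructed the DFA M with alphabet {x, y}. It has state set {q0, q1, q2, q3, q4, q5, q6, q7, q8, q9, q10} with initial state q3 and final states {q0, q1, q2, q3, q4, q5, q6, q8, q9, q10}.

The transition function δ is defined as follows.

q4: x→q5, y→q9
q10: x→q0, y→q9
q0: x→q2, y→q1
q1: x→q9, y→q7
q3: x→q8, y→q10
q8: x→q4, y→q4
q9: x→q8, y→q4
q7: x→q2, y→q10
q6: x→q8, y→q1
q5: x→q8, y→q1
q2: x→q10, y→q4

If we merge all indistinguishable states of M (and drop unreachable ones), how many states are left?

6

Reachable states from the start: {q0,q1,q2,q3,q4,q5,q7,q8,q9,q10}. Unreachable: {q6} — drop them.
Initial partition by acceptance: {q0,q1,q2,q3,q4,q5,q8,q9,q10} | {q7}.
Refine {q0,q1,q2,q3,q4,q5,q8,q9,q10} on symbol y: members go to different blocks, giving {q0,q2,q3,q4,q5,q8,q9,q10} and {q1}.
Split {q0,q2,q3,q4,q5,q8,q9,q10} by δ(·,y) → {q2,q3,q4,q8,q9,q10} and {q0,q5}.
On input x, block {q2,q3,q4,q8,q9,q10} splits into {q2,q3,q8,q9} and {q4,q10}.
Split {q2,q3,q8,q9} by δ(·,x) → {q2,q8} and {q3,q9}.
The partition is now stable with 6 blocks: {q2,q8} | {q7} | {q1} | {q0,q5} | {q4,q10} | {q3,q9}.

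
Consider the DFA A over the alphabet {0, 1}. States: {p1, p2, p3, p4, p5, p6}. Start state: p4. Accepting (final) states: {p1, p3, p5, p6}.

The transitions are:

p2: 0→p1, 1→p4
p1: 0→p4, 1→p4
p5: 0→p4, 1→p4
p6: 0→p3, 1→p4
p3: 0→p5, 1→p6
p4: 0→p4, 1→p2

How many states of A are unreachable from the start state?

3

No path from p4 leads to p3, p5, p6; the other 3 states are all reachable.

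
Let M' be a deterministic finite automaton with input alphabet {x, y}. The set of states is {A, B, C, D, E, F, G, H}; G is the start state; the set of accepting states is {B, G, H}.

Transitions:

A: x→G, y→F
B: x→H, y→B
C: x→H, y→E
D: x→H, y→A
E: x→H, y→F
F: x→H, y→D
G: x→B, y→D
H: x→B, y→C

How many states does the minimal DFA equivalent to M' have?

3

P0 = {B,G,H} | {A,C,D,E,F}.
On input y, block {B,G,H} splits into {G,H} and {B}.
The partition is now stable with 3 blocks: {G,H} | {A,C,D,E,F} | {B}.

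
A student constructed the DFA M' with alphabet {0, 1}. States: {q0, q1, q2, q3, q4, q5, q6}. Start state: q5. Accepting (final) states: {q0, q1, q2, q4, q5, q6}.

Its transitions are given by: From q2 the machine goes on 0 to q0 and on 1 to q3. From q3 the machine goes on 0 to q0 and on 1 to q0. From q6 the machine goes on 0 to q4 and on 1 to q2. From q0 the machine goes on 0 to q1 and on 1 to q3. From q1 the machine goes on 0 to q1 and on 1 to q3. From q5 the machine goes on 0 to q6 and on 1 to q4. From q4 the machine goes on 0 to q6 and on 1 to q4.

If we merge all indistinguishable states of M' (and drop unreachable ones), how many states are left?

4

All states are reachable from the start state.
Start with accepting vs non-accepting: {q0,q1,q2,q4,q5,q6} | {q3}.
Refine {q0,q1,q2,q4,q5,q6} on symbol 1: members go to different blocks, giving {q0,q1,q2} and {q4,q5,q6}.
Split {q4,q5,q6} by δ(·,1) → {q4,q5} and {q6}.
Stable partition: {q0,q1,q2} | {q3} | {q4,q5} | {q6} — 4 equivalence classes.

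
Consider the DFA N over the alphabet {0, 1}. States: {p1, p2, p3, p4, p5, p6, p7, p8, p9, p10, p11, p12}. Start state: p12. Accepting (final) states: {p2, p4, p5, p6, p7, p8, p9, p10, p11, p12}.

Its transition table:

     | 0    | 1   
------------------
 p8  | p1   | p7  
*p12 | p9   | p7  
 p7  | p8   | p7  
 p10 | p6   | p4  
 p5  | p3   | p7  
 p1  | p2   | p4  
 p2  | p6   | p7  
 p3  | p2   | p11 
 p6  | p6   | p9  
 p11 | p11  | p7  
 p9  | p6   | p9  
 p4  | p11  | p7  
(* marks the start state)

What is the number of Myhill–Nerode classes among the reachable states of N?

Reachable states from the start: {p1,p2,p4,p6,p7,p8,p9,p11,p12}. Unreachable: {p3,p5,p10} — drop them.
P0 = {p2,p4,p6,p7,p8,p9,p11,p12} | {p1}.
Refine {p2,p4,p6,p7,p8,p9,p11,p12} on symbol 0: members go to different blocks, giving {p2,p4,p6,p7,p9,p11,p12} and {p8}.
Split {p2,p4,p6,p7,p9,p11,p12} by δ(·,0) → {p2,p4,p6,p9,p11,p12} and {p7}.
On input 1, block {p2,p4,p6,p9,p11,p12} splits into {p2,p4,p11,p12} and {p6,p9}.
Refine {p2,p4,p11,p12} on symbol 0: members go to different blocks, giving {p2,p12} and {p4,p11}.
Stable partition: {p2,p12} | {p1} | {p8} | {p7} | {p6,p9} | {p4,p11} — 6 equivalence classes.

6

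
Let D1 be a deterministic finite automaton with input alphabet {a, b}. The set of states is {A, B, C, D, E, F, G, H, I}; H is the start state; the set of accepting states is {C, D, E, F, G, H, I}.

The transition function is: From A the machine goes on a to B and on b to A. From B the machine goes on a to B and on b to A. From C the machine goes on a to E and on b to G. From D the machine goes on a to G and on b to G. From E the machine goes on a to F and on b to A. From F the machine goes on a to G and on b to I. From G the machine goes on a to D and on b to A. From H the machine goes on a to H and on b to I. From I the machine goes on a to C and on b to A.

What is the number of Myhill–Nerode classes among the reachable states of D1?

Start with accepting vs non-accepting: {C,D,E,F,G,H,I} | {A,B}.
Refine {C,D,E,F,G,H,I} on symbol b: members go to different blocks, giving {C,D,F,H} and {E,G,I}.
On input a, block {C,D,F,H} splits into {C,D,F} and {H}.
Stable partition: {C,D,F} | {A,B} | {E,G,I} | {H} — 4 equivalence classes.

4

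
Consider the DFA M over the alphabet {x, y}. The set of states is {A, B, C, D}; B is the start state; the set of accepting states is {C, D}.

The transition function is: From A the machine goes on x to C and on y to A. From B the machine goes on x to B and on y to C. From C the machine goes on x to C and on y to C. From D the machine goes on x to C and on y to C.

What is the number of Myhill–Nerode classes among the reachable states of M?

States {A,D} cannot be reached from the start state, so discard them.
Start with accepting vs non-accepting: {C} | {B}.
Stable partition: {C} | {B} — 2 equivalence classes.

2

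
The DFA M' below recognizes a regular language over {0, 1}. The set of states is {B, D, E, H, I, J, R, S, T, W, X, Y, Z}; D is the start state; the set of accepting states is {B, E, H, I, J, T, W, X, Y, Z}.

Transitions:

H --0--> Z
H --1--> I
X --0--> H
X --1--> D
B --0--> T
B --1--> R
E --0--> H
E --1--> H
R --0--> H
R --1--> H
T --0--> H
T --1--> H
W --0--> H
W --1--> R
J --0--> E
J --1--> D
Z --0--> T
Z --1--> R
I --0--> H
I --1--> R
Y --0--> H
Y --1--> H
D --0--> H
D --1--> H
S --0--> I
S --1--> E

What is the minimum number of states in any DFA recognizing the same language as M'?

5

First remove the unreachable states {B,E,J,S,W,X,Y}; 6 states remain.
P0 = {H,I,T,Z} | {D,R}.
On input 1, block {H,I,T,Z} splits into {H,T} and {I,Z}.
Split {H,T} by δ(·,0) → {H} and {T}.
On input 0, block {I,Z} splits into {Z} and {I}.
Stable partition: {H} | {D,R} | {Z} | {T} | {I} — 5 equivalence classes.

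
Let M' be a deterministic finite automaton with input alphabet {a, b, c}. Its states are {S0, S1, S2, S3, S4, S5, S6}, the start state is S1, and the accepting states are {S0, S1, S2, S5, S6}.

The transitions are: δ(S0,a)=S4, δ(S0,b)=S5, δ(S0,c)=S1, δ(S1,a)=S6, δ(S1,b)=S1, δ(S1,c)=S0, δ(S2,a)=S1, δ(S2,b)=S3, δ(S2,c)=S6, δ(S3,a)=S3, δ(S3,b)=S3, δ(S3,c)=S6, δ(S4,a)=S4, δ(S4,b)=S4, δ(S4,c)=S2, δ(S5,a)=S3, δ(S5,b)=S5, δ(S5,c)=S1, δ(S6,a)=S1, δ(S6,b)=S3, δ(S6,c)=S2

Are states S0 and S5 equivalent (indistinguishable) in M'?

Yes

All states are reachable from the start state.
Start with accepting vs non-accepting: {S0,S1,S2,S5,S6} | {S3,S4}.
Split {S0,S1,S2,S5,S6} by δ(·,a) → {S1,S2,S6} and {S0,S5}.
Split {S1,S2,S6} by δ(·,b) → {S2,S6} and {S1}.
Stable partition: {S2,S6} | {S3,S4} | {S0,S5} | {S1} — 4 equivalence classes.
S0 and S5 lie in the same block of the stable partition, so they are equivalent — no string distinguishes them.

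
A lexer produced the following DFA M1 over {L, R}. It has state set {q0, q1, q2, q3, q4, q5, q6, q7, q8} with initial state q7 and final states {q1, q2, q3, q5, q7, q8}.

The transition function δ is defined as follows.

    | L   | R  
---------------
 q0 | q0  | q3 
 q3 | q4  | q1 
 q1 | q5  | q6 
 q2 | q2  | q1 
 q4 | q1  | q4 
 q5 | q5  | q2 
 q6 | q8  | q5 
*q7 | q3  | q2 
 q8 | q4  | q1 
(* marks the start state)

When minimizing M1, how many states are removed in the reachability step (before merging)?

BFS from q7 reaches {q1, q2, q3, q4, q5, q6, q7, q8}; the 1 state(s) q0 are never visited.

1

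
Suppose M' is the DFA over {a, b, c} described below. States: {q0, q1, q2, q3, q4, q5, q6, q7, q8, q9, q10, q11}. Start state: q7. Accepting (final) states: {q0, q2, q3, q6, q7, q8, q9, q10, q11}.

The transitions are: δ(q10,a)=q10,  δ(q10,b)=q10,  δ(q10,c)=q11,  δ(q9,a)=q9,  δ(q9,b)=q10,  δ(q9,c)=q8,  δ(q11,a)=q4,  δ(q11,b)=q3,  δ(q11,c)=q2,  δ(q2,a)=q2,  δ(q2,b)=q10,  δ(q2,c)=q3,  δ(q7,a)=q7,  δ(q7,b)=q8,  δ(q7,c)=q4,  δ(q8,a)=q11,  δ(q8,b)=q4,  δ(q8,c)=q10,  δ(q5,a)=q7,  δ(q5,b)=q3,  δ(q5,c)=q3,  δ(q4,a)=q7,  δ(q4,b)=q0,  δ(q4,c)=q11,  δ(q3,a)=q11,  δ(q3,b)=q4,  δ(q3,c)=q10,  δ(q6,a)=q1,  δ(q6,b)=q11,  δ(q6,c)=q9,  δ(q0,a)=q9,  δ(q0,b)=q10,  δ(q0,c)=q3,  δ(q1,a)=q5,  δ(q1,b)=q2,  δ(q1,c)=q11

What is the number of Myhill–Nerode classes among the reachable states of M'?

6

Reachable states from the start: {q0,q2,q3,q4,q7,q8,q9,q10,q11}. Unreachable: {q1,q5,q6} — drop them.
Initial partition by acceptance: {q0,q2,q3,q7,q8,q9,q10,q11} | {q4}.
Refine {q0,q2,q3,q7,q8,q9,q10,q11} on symbol a: members go to different blocks, giving {q0,q2,q3,q7,q8,q9,q10} and {q11}.
Split {q0,q2,q3,q7,q8,q9,q10} by δ(·,a) → {q0,q2,q7,q9,q10} and {q3,q8}.
Split {q0,q2,q7,q9,q10} by δ(·,b) → {q0,q2,q9,q10} and {q7}.
Split {q0,q2,q9,q10} by δ(·,c) → {q0,q2,q9} and {q10}.
No further refinement is possible. Final partition (6 blocks): {q0,q2,q9} | {q4} | {q11} | {q3,q8} | {q7} | {q10}.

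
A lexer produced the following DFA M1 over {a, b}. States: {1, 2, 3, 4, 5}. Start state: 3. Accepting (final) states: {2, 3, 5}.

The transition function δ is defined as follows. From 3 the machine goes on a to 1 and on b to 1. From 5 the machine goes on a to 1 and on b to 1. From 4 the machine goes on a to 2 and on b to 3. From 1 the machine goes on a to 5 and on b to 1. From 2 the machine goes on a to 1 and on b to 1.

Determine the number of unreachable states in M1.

2

Starting at 3 and following transitions, the reachable set is {1, 3, 5}. That leaves 2, 4 unreachable — 2 in total.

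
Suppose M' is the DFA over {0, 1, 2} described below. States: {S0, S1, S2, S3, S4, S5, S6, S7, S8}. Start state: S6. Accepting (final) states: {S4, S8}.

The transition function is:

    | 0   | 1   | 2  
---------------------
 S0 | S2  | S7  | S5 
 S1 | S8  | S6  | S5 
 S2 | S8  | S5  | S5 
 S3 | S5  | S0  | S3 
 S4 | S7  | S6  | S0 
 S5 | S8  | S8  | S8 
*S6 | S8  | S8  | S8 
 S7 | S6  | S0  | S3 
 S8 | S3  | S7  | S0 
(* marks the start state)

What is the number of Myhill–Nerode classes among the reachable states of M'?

5

States {S1,S4} cannot be reached from the start state, so discard them.
P0 = {S8} | {S0,S2,S3,S5,S6,S7}.
Split {S0,S2,S3,S5,S6,S7} by δ(·,0) → {S0,S3,S7} and {S2,S5,S6}.
Split {S0,S3,S7} by δ(·,2) → {S3,S7} and {S0}.
On input 1, block {S2,S5,S6} splits into {S5,S6} and {S2}.
No further refinement is possible. Final partition (5 blocks): {S8} | {S3,S7} | {S5,S6} | {S0} | {S2}.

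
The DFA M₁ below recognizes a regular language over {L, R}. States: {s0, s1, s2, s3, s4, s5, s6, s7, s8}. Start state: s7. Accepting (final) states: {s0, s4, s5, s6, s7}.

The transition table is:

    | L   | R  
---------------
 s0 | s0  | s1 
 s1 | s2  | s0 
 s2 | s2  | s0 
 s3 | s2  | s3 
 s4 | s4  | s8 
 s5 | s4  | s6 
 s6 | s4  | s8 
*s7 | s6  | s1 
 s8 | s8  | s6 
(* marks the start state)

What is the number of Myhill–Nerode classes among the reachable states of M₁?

2

Reachable states from the start: {s0,s1,s2,s4,s6,s7,s8}. Unreachable: {s3,s5} — drop them.
Start with accepting vs non-accepting: {s0,s4,s6,s7} | {s1,s2,s8}.
The partition is now stable with 2 blocks: {s0,s4,s6,s7} | {s1,s2,s8}.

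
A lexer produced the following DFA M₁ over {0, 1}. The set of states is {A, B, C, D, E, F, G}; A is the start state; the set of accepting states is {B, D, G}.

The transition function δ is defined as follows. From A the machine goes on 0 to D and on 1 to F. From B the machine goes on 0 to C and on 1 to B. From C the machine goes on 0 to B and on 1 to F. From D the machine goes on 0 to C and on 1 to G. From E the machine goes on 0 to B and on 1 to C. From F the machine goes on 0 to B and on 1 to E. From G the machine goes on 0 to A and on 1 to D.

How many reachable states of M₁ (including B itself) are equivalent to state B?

3

Every state is reachable, so we keep all 7.
P0 = {B,D,G} | {A,C,E,F}.
No further refinement is possible. Final partition (2 blocks): {B,D,G} | {A,C,E,F}.
State B belongs to the block {B,D,G}, which has 3 states.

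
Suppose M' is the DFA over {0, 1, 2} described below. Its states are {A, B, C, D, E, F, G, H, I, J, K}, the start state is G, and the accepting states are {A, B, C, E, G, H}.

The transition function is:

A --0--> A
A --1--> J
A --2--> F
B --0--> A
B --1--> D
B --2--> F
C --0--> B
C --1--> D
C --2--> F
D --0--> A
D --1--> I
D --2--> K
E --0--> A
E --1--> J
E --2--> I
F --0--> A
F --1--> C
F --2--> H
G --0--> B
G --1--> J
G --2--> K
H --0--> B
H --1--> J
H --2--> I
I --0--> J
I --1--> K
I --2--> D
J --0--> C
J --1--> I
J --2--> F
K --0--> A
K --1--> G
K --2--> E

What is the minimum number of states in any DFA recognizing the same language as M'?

5

All states are reachable from the start state.
P0 = {A,B,C,E,G,H} | {D,F,I,J,K}.
Refine {D,F,I,J,K} on symbol 0: members go to different blocks, giving {D,F,J,K} and {I}.
On input 2, block {A,B,C,E,G,H} splits into {A,B,C,G} and {E,H}.
Split {D,F,J,K} by δ(·,1) → {D,J} and {F,K}.
The partition is now stable with 5 blocks: {A,B,C,G} | {D,J} | {I} | {E,H} | {F,K}.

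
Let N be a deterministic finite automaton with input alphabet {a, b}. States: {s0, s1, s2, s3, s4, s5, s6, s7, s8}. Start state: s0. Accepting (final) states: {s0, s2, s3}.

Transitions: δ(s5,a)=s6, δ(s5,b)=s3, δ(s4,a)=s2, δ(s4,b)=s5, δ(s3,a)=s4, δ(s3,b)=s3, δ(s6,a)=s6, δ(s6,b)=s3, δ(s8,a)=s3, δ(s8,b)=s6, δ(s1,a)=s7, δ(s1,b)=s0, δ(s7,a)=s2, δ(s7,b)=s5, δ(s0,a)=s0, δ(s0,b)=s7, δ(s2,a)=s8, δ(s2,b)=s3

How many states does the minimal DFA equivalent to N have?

4

States {s1} cannot be reached from the start state, so discard them.
Initial partition by acceptance: {s0,s2,s3} | {s4,s5,s6,s7,s8}.
On input a, block {s0,s2,s3} splits into {s2,s3} and {s0}.
On input a, block {s4,s5,s6,s7,s8} splits into {s4,s7,s8} and {s5,s6}.
No further refinement is possible. Final partition (4 blocks): {s2,s3} | {s4,s7,s8} | {s0} | {s5,s6}.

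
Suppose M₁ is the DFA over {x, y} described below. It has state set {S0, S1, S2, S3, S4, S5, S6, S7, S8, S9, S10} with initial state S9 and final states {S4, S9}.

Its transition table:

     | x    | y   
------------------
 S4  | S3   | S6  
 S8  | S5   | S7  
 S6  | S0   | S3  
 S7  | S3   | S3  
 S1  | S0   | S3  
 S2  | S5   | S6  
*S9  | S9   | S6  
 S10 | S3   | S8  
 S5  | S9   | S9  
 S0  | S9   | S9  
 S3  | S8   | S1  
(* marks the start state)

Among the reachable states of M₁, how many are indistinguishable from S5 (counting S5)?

2

States {S2,S4,S10} cannot be reached from the start state, so discard them.
P0 = {S9} | {S0,S1,S3,S5,S6,S7,S8}.
Split {S0,S1,S3,S5,S6,S7,S8} by δ(·,x) → {S1,S3,S6,S7,S8} and {S0,S5}.
On input x, block {S1,S3,S6,S7,S8} splits into {S1,S6,S8} and {S3,S7}.
Refine {S3,S7} on symbol x: members go to different blocks, giving {S3} and {S7}.
Refine {S1,S6,S8} on symbol y: members go to different blocks, giving {S1,S6} and {S8}.
No further refinement is possible. Final partition (6 blocks): {S9} | {S1,S6} | {S0,S5} | {S3} | {S7} | {S8}.
State S5 belongs to the block {S0,S5}, which has 2 states.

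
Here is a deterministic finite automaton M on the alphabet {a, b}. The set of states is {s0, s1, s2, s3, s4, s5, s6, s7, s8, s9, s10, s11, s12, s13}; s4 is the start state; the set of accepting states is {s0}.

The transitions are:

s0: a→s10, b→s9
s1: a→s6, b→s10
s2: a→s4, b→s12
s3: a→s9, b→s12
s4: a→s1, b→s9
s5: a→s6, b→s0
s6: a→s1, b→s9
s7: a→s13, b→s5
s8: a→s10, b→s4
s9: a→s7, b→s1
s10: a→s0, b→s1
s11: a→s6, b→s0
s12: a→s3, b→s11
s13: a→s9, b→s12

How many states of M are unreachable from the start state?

2

Starting at s4 and following transitions, the reachable set is {s0, s1, s3, s4, s5, s6, s7, s9, s10, s11, s12, s13}. That leaves s2, s8 unreachable — 2 in total.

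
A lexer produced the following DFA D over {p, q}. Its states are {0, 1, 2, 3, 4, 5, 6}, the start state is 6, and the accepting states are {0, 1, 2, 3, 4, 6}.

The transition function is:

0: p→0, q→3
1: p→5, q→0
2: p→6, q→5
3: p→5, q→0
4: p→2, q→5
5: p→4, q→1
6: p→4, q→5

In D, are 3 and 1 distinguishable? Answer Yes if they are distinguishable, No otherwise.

Every state is reachable, so we keep all 7.
Initial partition by acceptance: {0,1,2,3,4,6} | {5}.
Refine {0,1,2,3,4,6} on symbol p: members go to different blocks, giving {0,2,4,6} and {1,3}.
Refine {0,2,4,6} on symbol q: members go to different blocks, giving {2,4,6} and {0}.
No further refinement is possible. Final partition (4 blocks): {2,4,6} | {5} | {1,3} | {0}.
3 and 1 lie in the same block of the stable partition, so they are equivalent — no string distinguishes them.

No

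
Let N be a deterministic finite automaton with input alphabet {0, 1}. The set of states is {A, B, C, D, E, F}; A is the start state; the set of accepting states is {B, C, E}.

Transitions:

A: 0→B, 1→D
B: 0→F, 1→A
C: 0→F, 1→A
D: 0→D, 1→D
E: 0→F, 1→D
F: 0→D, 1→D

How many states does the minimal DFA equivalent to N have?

3

Reachable states from the start: {A,B,D,F}. Unreachable: {C,E} — drop them.
Start with accepting vs non-accepting: {B} | {A,D,F}.
Refine {A,D,F} on symbol 0: members go to different blocks, giving {D,F} and {A}.
The partition is now stable with 3 blocks: {B} | {D,F} | {A}.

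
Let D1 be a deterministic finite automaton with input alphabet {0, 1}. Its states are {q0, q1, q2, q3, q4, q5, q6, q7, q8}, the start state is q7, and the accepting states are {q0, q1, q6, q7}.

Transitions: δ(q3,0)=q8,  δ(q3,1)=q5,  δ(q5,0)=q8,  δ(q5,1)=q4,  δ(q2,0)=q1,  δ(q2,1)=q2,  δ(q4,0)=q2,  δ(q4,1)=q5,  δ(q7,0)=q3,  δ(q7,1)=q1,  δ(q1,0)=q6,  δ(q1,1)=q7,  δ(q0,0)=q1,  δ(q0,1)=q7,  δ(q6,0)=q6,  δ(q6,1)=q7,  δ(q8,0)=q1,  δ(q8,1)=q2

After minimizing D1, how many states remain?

Reachable states from the start: {q1,q2,q3,q4,q5,q6,q7,q8}. Unreachable: {q0} — drop them.
P0 = {q1,q6,q7} | {q2,q3,q4,q5,q8}.
Refine {q1,q6,q7} on symbol 0: members go to different blocks, giving {q1,q6} and {q7}.
On input 0, block {q2,q3,q4,q5,q8} splits into {q3,q4,q5} and {q2,q8}.
No further refinement is possible. Final partition (4 blocks): {q1,q6} | {q3,q4,q5} | {q7} | {q2,q8}.

4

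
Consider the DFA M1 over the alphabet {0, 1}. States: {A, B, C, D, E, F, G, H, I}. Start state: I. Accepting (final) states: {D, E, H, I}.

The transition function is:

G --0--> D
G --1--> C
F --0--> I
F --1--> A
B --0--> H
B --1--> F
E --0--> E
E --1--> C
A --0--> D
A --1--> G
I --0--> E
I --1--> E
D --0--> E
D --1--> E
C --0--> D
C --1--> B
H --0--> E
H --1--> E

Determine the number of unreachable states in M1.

0

Every one of the 9 states is reachable from I.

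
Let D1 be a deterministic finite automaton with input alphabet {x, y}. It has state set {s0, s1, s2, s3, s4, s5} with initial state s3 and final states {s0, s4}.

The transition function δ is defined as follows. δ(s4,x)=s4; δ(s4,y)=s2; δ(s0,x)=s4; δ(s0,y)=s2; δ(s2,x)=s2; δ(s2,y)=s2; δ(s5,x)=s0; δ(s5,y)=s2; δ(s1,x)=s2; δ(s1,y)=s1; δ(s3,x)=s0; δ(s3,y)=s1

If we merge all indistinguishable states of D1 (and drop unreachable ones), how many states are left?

3

Reachable states from the start: {s0,s1,s2,s3,s4}. Unreachable: {s5} — drop them.
P0 = {s0,s4} | {s1,s2,s3}.
Split {s1,s2,s3} by δ(·,x) → {s1,s2} and {s3}.
No further refinement is possible. Final partition (3 blocks): {s0,s4} | {s1,s2} | {s3}.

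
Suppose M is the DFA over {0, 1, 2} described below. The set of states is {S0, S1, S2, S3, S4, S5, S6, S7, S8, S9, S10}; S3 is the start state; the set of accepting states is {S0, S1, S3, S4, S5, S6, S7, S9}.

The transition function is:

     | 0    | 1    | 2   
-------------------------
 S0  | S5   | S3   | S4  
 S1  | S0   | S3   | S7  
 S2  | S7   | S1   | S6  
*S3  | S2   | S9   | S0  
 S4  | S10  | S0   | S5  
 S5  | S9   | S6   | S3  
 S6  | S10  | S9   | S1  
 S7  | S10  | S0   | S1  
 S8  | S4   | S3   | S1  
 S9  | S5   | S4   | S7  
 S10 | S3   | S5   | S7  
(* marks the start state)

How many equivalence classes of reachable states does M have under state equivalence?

Reachable states from the start: {S0,S1,S2,S3,S4,S5,S6,S7,S9,S10}. Unreachable: {S8} — drop them.
Initial partition by acceptance: {S0,S1,S3,S4,S5,S6,S7,S9} | {S2,S10}.
Split {S0,S1,S3,S4,S5,S6,S7,S9} by δ(·,0) → {S0,S1,S5,S9} and {S3,S4,S6,S7}.
No further refinement is possible. Final partition (3 blocks): {S0,S1,S5,S9} | {S2,S10} | {S3,S4,S6,S7}.

3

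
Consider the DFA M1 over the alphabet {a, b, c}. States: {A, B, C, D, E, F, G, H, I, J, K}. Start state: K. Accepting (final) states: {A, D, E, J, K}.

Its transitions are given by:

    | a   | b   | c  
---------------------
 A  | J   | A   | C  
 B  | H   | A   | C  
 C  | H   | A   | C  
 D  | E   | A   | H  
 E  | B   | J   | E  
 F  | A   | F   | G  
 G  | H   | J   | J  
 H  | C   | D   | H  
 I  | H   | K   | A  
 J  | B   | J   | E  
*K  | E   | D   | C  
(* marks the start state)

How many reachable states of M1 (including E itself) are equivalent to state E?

2

States {F,G,I} cannot be reached from the start state, so discard them.
Initial partition by acceptance: {A,D,E,J,K} | {B,C,H}.
Split {A,D,E,J,K} by δ(·,a) → {A,D,K} and {E,J}.
Stable partition: {A,D,K} | {B,C,H} | {E,J} — 3 equivalence classes.
The equivalence class containing E is {E,J}, of size 2.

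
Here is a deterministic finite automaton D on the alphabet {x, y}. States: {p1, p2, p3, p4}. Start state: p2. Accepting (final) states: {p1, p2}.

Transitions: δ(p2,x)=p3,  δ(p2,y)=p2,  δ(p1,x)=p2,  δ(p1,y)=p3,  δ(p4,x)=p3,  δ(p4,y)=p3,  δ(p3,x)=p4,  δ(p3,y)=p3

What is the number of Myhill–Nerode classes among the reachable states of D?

2

Reachable states from the start: {p2,p3,p4}. Unreachable: {p1} — drop them.
Start with accepting vs non-accepting: {p2} | {p3,p4}.
The partition is now stable with 2 blocks: {p2} | {p3,p4}.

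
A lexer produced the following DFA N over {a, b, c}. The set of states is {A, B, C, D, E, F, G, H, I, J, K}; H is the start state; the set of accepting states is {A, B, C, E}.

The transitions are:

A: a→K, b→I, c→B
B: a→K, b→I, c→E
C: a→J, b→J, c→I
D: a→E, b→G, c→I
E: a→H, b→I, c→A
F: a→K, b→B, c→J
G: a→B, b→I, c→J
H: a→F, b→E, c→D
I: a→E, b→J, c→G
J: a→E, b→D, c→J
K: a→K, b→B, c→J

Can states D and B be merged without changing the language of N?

First remove the unreachable states {C}; 10 states remain.
Initial partition by acceptance: {A,B,E} | {D,F,G,H,I,J,K}.
Split {D,F,G,H,I,J,K} by δ(·,a) → {D,G,I,J} and {F,H,K}.
No further refinement is possible. Final partition (3 blocks): {A,B,E} | {D,G,I,J} | {F,H,K}.
D and B end up in different blocks, so they are distinguishable. For instance, the string 'ε' is accepted from only B.

No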